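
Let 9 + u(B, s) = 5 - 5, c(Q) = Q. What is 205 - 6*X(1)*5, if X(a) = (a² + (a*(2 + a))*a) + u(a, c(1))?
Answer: 355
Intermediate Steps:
u(B, s) = -9 (u(B, s) = -9 + (5 - 5) = -9 + 0 = -9)
X(a) = -9 + a² + a²*(2 + a) (X(a) = (a² + (a*(2 + a))*a) - 9 = (a² + a²*(2 + a)) - 9 = -9 + a² + a²*(2 + a))
205 - 6*X(1)*5 = 205 - 6*(-9 + 1³ + 3*1²)*5 = 205 - 6*(-9 + 1 + 3*1)*5 = 205 - 6*(-9 + 1 + 3)*5 = 205 - 6*(-5)*5 = 205 + 30*5 = 205 + 150 = 355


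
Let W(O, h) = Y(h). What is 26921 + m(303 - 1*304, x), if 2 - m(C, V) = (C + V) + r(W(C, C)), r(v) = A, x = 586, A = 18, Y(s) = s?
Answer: 26320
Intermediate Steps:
W(O, h) = h
r(v) = 18
m(C, V) = -16 - C - V (m(C, V) = 2 - ((C + V) + 18) = 2 - (18 + C + V) = 2 + (-18 - C - V) = -16 - C - V)
26921 + m(303 - 1*304, x) = 26921 + (-16 - (303 - 1*304) - 1*586) = 26921 + (-16 - (303 - 304) - 586) = 26921 + (-16 - 1*(-1) - 586) = 26921 + (-16 + 1 - 586) = 26921 - 601 = 26320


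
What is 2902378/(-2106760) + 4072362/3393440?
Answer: -3173890583/17872909136 ≈ -0.17758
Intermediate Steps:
2902378/(-2106760) + 4072362/3393440 = 2902378*(-1/2106760) + 4072362*(1/3393440) = -1451189/1053380 + 2036181/1696720 = -3173890583/17872909136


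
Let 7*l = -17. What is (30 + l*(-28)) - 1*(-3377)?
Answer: 3475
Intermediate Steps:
l = -17/7 (l = (1/7)*(-17) = -17/7 ≈ -2.4286)
(30 + l*(-28)) - 1*(-3377) = (30 - 17/7*(-28)) - 1*(-3377) = (30 + 68) + 3377 = 98 + 3377 = 3475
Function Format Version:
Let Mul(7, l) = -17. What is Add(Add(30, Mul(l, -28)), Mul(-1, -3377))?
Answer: 3475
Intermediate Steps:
l = Rational(-17, 7) (l = Mul(Rational(1, 7), -17) = Rational(-17, 7) ≈ -2.4286)
Add(Add(30, Mul(l, -28)), Mul(-1, -3377)) = Add(Add(30, Mul(Rational(-17, 7), -28)), Mul(-1, -3377)) = Add(Add(30, 68), 3377) = Add(98, 3377) = 3475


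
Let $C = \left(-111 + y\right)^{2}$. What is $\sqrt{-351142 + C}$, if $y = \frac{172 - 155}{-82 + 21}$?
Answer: $\frac{i \sqrt{1260522438}}{61} \approx 582.03 i$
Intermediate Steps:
$y = - \frac{17}{61}$ ($y = \frac{17}{-61} = 17 \left(- \frac{1}{61}\right) = - \frac{17}{61} \approx -0.27869$)
$C = \frac{46076944}{3721}$ ($C = \left(-111 - \frac{17}{61}\right)^{2} = \left(- \frac{6788}{61}\right)^{2} = \frac{46076944}{3721} \approx 12383.0$)
$\sqrt{-351142 + C} = \sqrt{-351142 + \frac{46076944}{3721}} = \sqrt{- \frac{1260522438}{3721}} = \frac{i \sqrt{1260522438}}{61}$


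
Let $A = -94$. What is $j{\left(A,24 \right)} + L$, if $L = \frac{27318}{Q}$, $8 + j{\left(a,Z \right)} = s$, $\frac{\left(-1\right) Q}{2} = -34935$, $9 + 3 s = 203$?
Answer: $\frac{1993309}{34935} \approx 57.058$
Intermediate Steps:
$s = \frac{194}{3}$ ($s = -3 + \frac{1}{3} \cdot 203 = -3 + \frac{203}{3} = \frac{194}{3} \approx 64.667$)
$Q = 69870$ ($Q = \left(-2\right) \left(-34935\right) = 69870$)
$j{\left(a,Z \right)} = \frac{170}{3}$ ($j{\left(a,Z \right)} = -8 + \frac{194}{3} = \frac{170}{3}$)
$L = \frac{4553}{11645}$ ($L = \frac{27318}{69870} = 27318 \cdot \frac{1}{69870} = \frac{4553}{11645} \approx 0.39098$)
$j{\left(A,24 \right)} + L = \frac{170}{3} + \frac{4553}{11645} = \frac{1993309}{34935}$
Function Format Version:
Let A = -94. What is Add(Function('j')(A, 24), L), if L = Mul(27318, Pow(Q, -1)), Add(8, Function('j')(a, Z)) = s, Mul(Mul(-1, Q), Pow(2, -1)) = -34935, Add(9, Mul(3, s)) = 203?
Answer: Rational(1993309, 34935) ≈ 57.058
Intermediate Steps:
s = Rational(194, 3) (s = Add(-3, Mul(Rational(1, 3), 203)) = Add(-3, Rational(203, 3)) = Rational(194, 3) ≈ 64.667)
Q = 69870 (Q = Mul(-2, -34935) = 69870)
Function('j')(a, Z) = Rational(170, 3) (Function('j')(a, Z) = Add(-8, Rational(194, 3)) = Rational(170, 3))
L = Rational(4553, 11645) (L = Mul(27318, Pow(69870, -1)) = Mul(27318, Rational(1, 69870)) = Rational(4553, 11645) ≈ 0.39098)
Add(Function('j')(A, 24), L) = Add(Rational(170, 3), Rational(4553, 11645)) = Rational(1993309, 34935)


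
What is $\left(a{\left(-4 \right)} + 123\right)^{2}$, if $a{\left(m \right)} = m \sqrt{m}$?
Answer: $15065 - 1968 i \approx 15065.0 - 1968.0 i$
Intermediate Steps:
$a{\left(m \right)} = m^{\frac{3}{2}}$
$\left(a{\left(-4 \right)} + 123\right)^{2} = \left(\left(-4\right)^{\frac{3}{2}} + 123\right)^{2} = \left(- 8 i + 123\right)^{2} = \left(123 - 8 i\right)^{2}$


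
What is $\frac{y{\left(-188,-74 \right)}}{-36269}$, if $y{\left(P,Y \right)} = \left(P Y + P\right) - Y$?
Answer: $- \frac{13798}{36269} \approx -0.38043$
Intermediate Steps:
$y{\left(P,Y \right)} = P - Y + P Y$ ($y{\left(P,Y \right)} = \left(P + P Y\right) - Y = P - Y + P Y$)
$\frac{y{\left(-188,-74 \right)}}{-36269} = \frac{-188 - -74 - -13912}{-36269} = \left(-188 + 74 + 13912\right) \left(- \frac{1}{36269}\right) = 13798 \left(- \frac{1}{36269}\right) = - \frac{13798}{36269}$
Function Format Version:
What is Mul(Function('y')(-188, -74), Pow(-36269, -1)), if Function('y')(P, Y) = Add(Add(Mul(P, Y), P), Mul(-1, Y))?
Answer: Rational(-13798, 36269) ≈ -0.38043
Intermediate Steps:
Function('y')(P, Y) = Add(P, Mul(-1, Y), Mul(P, Y)) (Function('y')(P, Y) = Add(Add(P, Mul(P, Y)), Mul(-1, Y)) = Add(P, Mul(-1, Y), Mul(P, Y)))
Mul(Function('y')(-188, -74), Pow(-36269, -1)) = Mul(Add(-188, Mul(-1, -74), Mul(-188, -74)), Pow(-36269, -1)) = Mul(Add(-188, 74, 13912), Rational(-1, 36269)) = Mul(13798, Rational(-1, 36269)) = Rational(-13798, 36269)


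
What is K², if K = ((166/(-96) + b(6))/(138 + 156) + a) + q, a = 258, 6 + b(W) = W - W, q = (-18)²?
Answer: 1376536681081/4064256 ≈ 3.3869e+5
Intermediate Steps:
q = 324
b(W) = -6 (b(W) = -6 + (W - W) = -6 + 0 = -6)
K = 1173259/2016 (K = ((166/(-96) - 6)/(138 + 156) + 258) + 324 = ((166*(-1/96) - 6)/294 + 258) + 324 = ((-83/48 - 6)*(1/294) + 258) + 324 = (-371/48*1/294 + 258) + 324 = (-53/2016 + 258) + 324 = 520075/2016 + 324 = 1173259/2016 ≈ 581.97)
K² = (1173259/2016)² = 1376536681081/4064256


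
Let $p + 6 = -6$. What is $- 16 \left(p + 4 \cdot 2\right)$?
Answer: $64$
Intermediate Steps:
$p = -12$ ($p = -6 - 6 = -12$)
$- 16 \left(p + 4 \cdot 2\right) = - 16 \left(-12 + 4 \cdot 2\right) = - 16 \left(-12 + 8\right) = \left(-16\right) \left(-4\right) = 64$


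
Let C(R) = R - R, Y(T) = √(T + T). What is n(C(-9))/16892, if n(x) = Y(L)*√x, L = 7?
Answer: 0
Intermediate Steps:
Y(T) = √2*√T (Y(T) = √(2*T) = √2*√T)
C(R) = 0
n(x) = √14*√x (n(x) = (√2*√7)*√x = √14*√x)
n(C(-9))/16892 = (√14*√0)/16892 = (√14*0)*(1/16892) = 0*(1/16892) = 0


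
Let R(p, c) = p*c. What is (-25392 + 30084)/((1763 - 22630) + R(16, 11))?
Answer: -1564/6897 ≈ -0.22677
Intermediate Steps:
R(p, c) = c*p
(-25392 + 30084)/((1763 - 22630) + R(16, 11)) = (-25392 + 30084)/((1763 - 22630) + 11*16) = 4692/(-20867 + 176) = 4692/(-20691) = 4692*(-1/20691) = -1564/6897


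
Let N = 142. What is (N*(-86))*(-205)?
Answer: 2503460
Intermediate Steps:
(N*(-86))*(-205) = (142*(-86))*(-205) = -12212*(-205) = 2503460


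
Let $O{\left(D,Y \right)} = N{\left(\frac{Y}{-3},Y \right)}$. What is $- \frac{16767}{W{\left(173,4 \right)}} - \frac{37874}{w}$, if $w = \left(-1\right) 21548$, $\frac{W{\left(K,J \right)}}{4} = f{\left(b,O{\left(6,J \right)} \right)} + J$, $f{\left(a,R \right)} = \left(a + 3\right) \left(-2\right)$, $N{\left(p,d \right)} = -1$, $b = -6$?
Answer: $- \frac{89945089}{215480} \approx -417.42$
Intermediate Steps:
$O{\left(D,Y \right)} = -1$
$f{\left(a,R \right)} = -6 - 2 a$ ($f{\left(a,R \right)} = \left(3 + a\right) \left(-2\right) = -6 - 2 a$)
$W{\left(K,J \right)} = 24 + 4 J$ ($W{\left(K,J \right)} = 4 \left(\left(-6 - -12\right) + J\right) = 4 \left(\left(-6 + 12\right) + J\right) = 4 \left(6 + J\right) = 24 + 4 J$)
$w = -21548$
$- \frac{16767}{W{\left(173,4 \right)}} - \frac{37874}{w} = - \frac{16767}{24 + 4 \cdot 4} - \frac{37874}{-21548} = - \frac{16767}{24 + 16} - - \frac{18937}{10774} = - \frac{16767}{40} + \frac{18937}{10774} = - \frac{89945089}{215480}$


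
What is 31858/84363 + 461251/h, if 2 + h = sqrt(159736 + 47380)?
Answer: 42211605161/8736294828 + 461251*sqrt(51779)/103556 ≈ 1018.4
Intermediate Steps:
h = -2 + 2*sqrt(51779) (h = -2 + sqrt(159736 + 47380) = -2 + sqrt(207116) = -2 + 2*sqrt(51779) ≈ 453.10)
31858/84363 + 461251/h = 31858/84363 + 461251/(-2 + 2*sqrt(51779))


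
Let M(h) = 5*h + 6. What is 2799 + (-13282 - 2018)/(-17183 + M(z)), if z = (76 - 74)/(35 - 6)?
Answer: 154965553/55347 ≈ 2799.9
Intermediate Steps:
z = 2/29 ≈ 0.068966
M(h) = 6 + 5*h
2799 + (-13282 - 2018)/(-17183 + M(z)) = 2799 + (-13282 - 2018)/(-17183 + (6 + 5*(2/29))) = 2799 - 15300/(-17183 + (6 + 10/29)) = 2799 - 15300/(-17183 + 184/29) = 2799 - 15300/(-498123/29) = 2799 - 15300*(-29/498123) = 2799 + 49300/55347 = 154965553/55347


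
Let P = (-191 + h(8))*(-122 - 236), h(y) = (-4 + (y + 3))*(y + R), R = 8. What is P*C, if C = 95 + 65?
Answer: 4525120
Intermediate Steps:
h(y) = (-1 + y)*(8 + y) (h(y) = (-4 + (y + 3))*(y + 8) = (-4 + (3 + y))*(8 + y) = (-1 + y)*(8 + y))
C = 160
P = 28282 (P = (-191 + (-8 + 8² + 7*8))*(-122 - 236) = (-191 + (-8 + 64 + 56))*(-358) = (-191 + 112)*(-358) = -79*(-358) = 28282)
P*C = 28282*160 = 4525120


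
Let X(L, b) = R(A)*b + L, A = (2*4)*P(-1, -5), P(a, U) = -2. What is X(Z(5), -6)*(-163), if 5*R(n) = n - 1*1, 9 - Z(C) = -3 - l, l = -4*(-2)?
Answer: -32926/5 ≈ -6585.2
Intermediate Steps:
l = 8
Z(C) = 20 (Z(C) = 9 - (-3 - 1*8) = 9 - (-3 - 8) = 9 - 1*(-11) = 9 + 11 = 20)
A = -16 (A = (2*4)*(-2) = 8*(-2) = -16)
R(n) = -⅕ + n/5 (R(n) = (n - 1*1)/5 = (n - 1)/5 = (-1 + n)/5 = -⅕ + n/5)
X(L, b) = L - 17*b/5 (X(L, b) = (-⅕ + (⅕)*(-16))*b + L = (-⅕ - 16/5)*b + L = -17*b/5 + L = L - 17*b/5)
X(Z(5), -6)*(-163) = (20 - 17/5*(-6))*(-163) = (20 + 102/5)*(-163) = (202/5)*(-163) = -32926/5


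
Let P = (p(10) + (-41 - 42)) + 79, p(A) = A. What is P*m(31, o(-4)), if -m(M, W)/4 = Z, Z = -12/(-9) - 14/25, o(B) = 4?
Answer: -464/25 ≈ -18.560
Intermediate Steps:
Z = 58/75 (Z = -12*(-⅑) - 14*1/25 = 4/3 - 14/25 = 58/75 ≈ 0.77333)
m(M, W) = -232/75 (m(M, W) = -4*58/75 = -232/75)
P = 6 (P = (10 + (-41 - 42)) + 79 = (10 - 83) + 79 = -73 + 79 = 6)
P*m(31, o(-4)) = 6*(-232/75) = -464/25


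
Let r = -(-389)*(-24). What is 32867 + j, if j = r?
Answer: 23531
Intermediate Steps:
r = -9336 (r = -1*9336 = -9336)
j = -9336
32867 + j = 32867 - 9336 = 23531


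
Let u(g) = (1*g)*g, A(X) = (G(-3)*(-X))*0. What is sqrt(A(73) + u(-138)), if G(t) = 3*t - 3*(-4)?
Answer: 138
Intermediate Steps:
G(t) = 12 + 3*t (G(t) = 3*t + 12 = 12 + 3*t)
A(X) = 0 (A(X) = ((12 + 3*(-3))*(-X))*0 = ((12 - 9)*(-X))*0 = (3*(-X))*0 = -3*X*0 = 0)
u(g) = g**2 (u(g) = g*g = g**2)
sqrt(A(73) + u(-138)) = sqrt(0 + (-138)**2) = sqrt(0 + 19044) = sqrt(19044) = 138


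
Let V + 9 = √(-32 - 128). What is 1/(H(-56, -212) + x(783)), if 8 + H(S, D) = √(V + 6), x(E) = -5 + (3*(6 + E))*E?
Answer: 1/(1853348 + √(-3 + 4*I*√10)) ≈ 5.3956e-7 - 0.e-12*I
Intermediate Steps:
V = -9 + 4*I*√10 (V = -9 + √(-32 - 128) = -9 + √(-160) = -9 + 4*I*√10 ≈ -9.0 + 12.649*I)
x(E) = -5 + E*(18 + 3*E) (x(E) = -5 + (18 + 3*E)*E = -5 + E*(18 + 3*E))
H(S, D) = -8 + √(-3 + 4*I*√10) (H(S, D) = -8 + √((-9 + 4*I*√10) + 6) = -8 + √(-3 + 4*I*√10))
1/(H(-56, -212) + x(783)) = 1/((-8 + √(-3 + 4*I*√10)) + (-5 + 3*783² + 18*783)) = 1/((-8 + √(-3 + 4*I*√10)) + (-5 + 3*613089 + 14094)) = 1/((-8 + √(-3 + 4*I*√10)) + (-5 + 1839267 + 14094)) = 1/((-8 + √(-3 + 4*I*√10)) + 1853356) = 1/(1853348 + √(-3 + 4*I*√10))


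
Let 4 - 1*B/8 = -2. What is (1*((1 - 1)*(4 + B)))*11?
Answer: 0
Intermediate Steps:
B = 48 (B = 32 - 8*(-2) = 32 + 16 = 48)
(1*((1 - 1)*(4 + B)))*11 = (1*((1 - 1)*(4 + 48)))*11 = (1*(0*52))*11 = (1*0)*11 = 0*11 = 0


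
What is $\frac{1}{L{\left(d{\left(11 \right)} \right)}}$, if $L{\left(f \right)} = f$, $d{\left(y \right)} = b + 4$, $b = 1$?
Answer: $\frac{1}{5} \approx 0.2$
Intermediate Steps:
$d{\left(y \right)} = 5$ ($d{\left(y \right)} = 1 + 4 = 5$)
$\frac{1}{L{\left(d{\left(11 \right)} \right)}} = \frac{1}{5}$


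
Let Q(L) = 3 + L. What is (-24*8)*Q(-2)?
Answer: -192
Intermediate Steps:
(-24*8)*Q(-2) = (-24*8)*(3 - 2) = -192*1 = -192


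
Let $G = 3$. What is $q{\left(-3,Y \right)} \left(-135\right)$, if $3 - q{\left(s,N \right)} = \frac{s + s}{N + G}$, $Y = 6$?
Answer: $-495$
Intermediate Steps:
$q{\left(s,N \right)} = 3 - \frac{2 s}{3 + N}$ ($q{\left(s,N \right)} = 3 - \frac{s + s}{N + 3} = 3 - \frac{2 s}{3 + N}$)
$q{\left(-3,Y \right)} \left(-135\right) = \frac{9 - -6 + 3 \cdot 6}{3 + 6} \left(-135\right) = \frac{9 + 6 + 18}{9} \left(-135\right) = \frac{1}{9} \cdot 33 \left(-135\right) = \frac{11}{3} \left(-135\right) = -495$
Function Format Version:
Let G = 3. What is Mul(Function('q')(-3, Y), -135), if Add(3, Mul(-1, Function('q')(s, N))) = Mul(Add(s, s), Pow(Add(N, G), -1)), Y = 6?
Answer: -495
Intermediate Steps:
Function('q')(s, N) = Add(3, Mul(-2, s, Pow(Add(3, N), -1))) (Function('q')(s, N) = Add(3, Mul(-1, Mul(Add(s, s), Pow(Add(N, 3), -1)))) = Add(3, Mul(-1, Mul(Mul(2, s), Pow(Add(3, N), -1)))) = Add(3, Mul(-1, Mul(2, s, Pow(Add(3, N), -1)))) = Add(3, Mul(-2, s, Pow(Add(3, N), -1))))
Mul(Function('q')(-3, Y), -135) = Mul(Mul(Pow(Add(3, 6), -1), Add(9, Mul(-2, -3), Mul(3, 6))), -135) = Mul(Mul(Pow(9, -1), Add(9, 6, 18)), -135) = Mul(Mul(Rational(1, 9), 33), -135) = Mul(Rational(11, 3), -135) = -495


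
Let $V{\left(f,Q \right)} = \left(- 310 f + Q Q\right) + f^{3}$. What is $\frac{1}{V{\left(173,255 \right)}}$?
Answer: $\frac{1}{5189112} \approx 1.9271 \cdot 10^{-7}$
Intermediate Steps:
$V{\left(f,Q \right)} = Q^{2} + f^{3} - 310 f$ ($V{\left(f,Q \right)} = \left(- 310 f + Q^{2}\right) + f^{3} = \left(Q^{2} - 310 f\right) + f^{3} = Q^{2} + f^{3} - 310 f$)
$\frac{1}{V{\left(173,255 \right)}} = \frac{1}{255^{2} + 173^{3} - 53630} = \frac{1}{65025 + 5177717 - 53630} = \frac{1}{5189112}$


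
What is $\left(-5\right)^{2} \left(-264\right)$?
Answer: $-6600$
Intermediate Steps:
$\left(-5\right)^{2} \left(-264\right) = 25 \left(-264\right) = -6600$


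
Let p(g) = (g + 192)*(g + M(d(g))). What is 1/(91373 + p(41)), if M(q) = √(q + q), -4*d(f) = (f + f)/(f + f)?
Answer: 201852/20372169241 - 233*I*√2/20372169241 ≈ 9.9082e-6 - 1.6175e-8*I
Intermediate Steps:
d(f) = -¼ (d(f) = -(f + f)/(4*(f + f)) = -2*f/(4*(2*f)) = -2*f*1/(2*f)/4 = -¼*1 = -¼)
M(q) = √2*√q (M(q) = √(2*q) = √2*√q)
p(g) = (192 + g)*(g + I*√2/2) (p(g) = (g + 192)*(g + √2*√(-¼)) = (192 + g)*(g + √2*(I/2)) = (192 + g)*(g + I*√2/2))
1/(91373 + p(41)) = 1/(91373 + (41² + 192*41 + 96*I*√2 + (½)*I*41*√2)) = 1/(91373 + (1681 + 7872 + 96*I*√2 + 41*I*√2/2)) = 1/(91373 + (9553 + 233*I*√2/2)) = 1/(100926 + 233*I*√2/2)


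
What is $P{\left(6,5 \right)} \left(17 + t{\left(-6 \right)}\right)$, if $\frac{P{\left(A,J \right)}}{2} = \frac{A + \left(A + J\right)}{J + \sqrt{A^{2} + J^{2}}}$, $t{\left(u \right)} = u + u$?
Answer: $- \frac{425}{18} + \frac{85 \sqrt{61}}{18} \approx 13.271$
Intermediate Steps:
$t{\left(u \right)} = 2 u$
$P{\left(A,J \right)} = \frac{2 \left(J + 2 A\right)}{J + \sqrt{A^{2} + J^{2}}}$ ($P{\left(A,J \right)} = 2 \frac{A + \left(A + J\right)}{J + \sqrt{A^{2} + J^{2}}} = 2 \frac{J + 2 A}{J + \sqrt{A^{2} + J^{2}}} = \frac{2 \left(J + 2 A\right)}{J + \sqrt{A^{2} + J^{2}}}$)
$P{\left(6,5 \right)} \left(17 + t{\left(-6 \right)}\right) = \frac{2 \left(5 + 2 \cdot 6\right)}{5 + \sqrt{6^{2} + 5^{2}}} \left(17 + 2 \left(-6\right)\right) = \frac{2 \left(5 + 12\right)}{5 + \sqrt{36 + 25}} \left(17 - 12\right) = 2 \frac{1}{5 + \sqrt{61}} \cdot 17 \cdot 5 = \frac{34}{5 + \sqrt{61}} \cdot 5 = \frac{170}{5 + \sqrt{61}}$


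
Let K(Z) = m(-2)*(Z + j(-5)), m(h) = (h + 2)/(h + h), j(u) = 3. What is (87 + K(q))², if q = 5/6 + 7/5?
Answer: 7569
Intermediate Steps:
q = 67/30 (q = 5*(⅙) + 7*(⅕) = ⅚ + 7/5 = 67/30 ≈ 2.2333)
m(h) = (2 + h)/(2*h) (m(h) = (2 + h)/((2*h)) = (2 + h)*(1/(2*h)) = (2 + h)/(2*h))
K(Z) = 0 (K(Z) = ((½)*(2 - 2)/(-2))*(Z + 3) = ((½)*(-½)*0)*(3 + Z) = 0*(3 + Z) = 0)
(87 + K(q))² = (87 + 0)² = 87² = 7569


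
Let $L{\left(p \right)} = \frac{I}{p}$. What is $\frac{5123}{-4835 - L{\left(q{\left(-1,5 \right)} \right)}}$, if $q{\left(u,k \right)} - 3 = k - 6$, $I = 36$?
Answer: $- \frac{5123}{4853} \approx -1.0556$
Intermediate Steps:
$q{\left(u,k \right)} = -3 + k$ ($q{\left(u,k \right)} = 3 + \left(k - 6\right) = 3 + \left(-6 + k\right) = -3 + k$)
$L{\left(p \right)} = \frac{36}{p}$
$\frac{5123}{-4835 - L{\left(q{\left(-1,5 \right)} \right)}} = \frac{5123}{-4835 - \frac{36}{-3 + 5}} = \frac{5123}{-4835 - \frac{36}{2}} = \frac{5123}{-4835 - 36 \cdot \frac{1}{2}} = \frac{5123}{-4835 - 18} = \frac{5123}{-4853} = 5123 \left(- \frac{1}{4853}\right) = - \frac{5123}{4853}$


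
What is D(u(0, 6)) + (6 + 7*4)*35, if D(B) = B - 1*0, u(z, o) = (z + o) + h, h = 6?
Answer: 1202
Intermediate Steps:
u(z, o) = 6 + o + z (u(z, o) = (z + o) + 6 = (o + z) + 6 = 6 + o + z)
D(B) = B (D(B) = B + 0 = B)
D(u(0, 6)) + (6 + 7*4)*35 = (6 + 6 + 0) + (6 + 7*4)*35 = 12 + (6 + 28)*35 = 12 + 34*35 = 12 + 1190 = 1202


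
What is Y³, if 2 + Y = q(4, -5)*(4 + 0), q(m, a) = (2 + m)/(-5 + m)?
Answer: -17576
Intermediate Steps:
q(m, a) = (2 + m)/(-5 + m)
Y = -26 (Y = -2 + ((2 + 4)/(-5 + 4))*(4 + 0) = -2 + (6/(-1))*4 = -2 - 1*6*4 = -2 - 6*4 = -2 - 24 = -26)
Y³ = (-26)³ = -17576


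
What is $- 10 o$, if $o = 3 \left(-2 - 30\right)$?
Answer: $960$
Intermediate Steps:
$o = -96$ ($o = 3 \left(-2 - 30\right) = 3 \left(-32\right) = -96$)
$- 10 o = \left(-10\right) \left(-96\right) = 960$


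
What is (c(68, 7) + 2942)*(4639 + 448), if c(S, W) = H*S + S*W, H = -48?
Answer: 783398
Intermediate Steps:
c(S, W) = -48*S + S*W
(c(68, 7) + 2942)*(4639 + 448) = (68*(-48 + 7) + 2942)*(4639 + 448) = (68*(-41) + 2942)*5087 = (-2788 + 2942)*5087 = 154*5087 = 783398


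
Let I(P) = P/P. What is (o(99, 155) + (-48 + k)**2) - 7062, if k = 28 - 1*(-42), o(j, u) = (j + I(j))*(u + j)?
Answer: 18822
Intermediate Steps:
I(P) = 1
o(j, u) = (1 + j)*(j + u) (o(j, u) = (j + 1)*(u + j) = (1 + j)*(j + u))
k = 70 (k = 28 + 42 = 70)
(o(99, 155) + (-48 + k)**2) - 7062 = ((99 + 155 + 99**2 + 99*155) + (-48 + 70)**2) - 7062 = ((99 + 155 + 9801 + 15345) + 22**2) - 7062 = (25400 + 484) - 7062 = 25884 - 7062 = 18822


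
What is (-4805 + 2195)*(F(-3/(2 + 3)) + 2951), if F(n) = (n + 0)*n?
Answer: -38515248/5 ≈ -7.7030e+6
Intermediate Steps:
F(n) = n² (F(n) = n*n = n²)
(-4805 + 2195)*(F(-3/(2 + 3)) + 2951) = (-4805 + 2195)*((-3/(2 + 3))² + 2951) = -2610*((-3/5)² + 2951) = -2610*(((⅕)*(-3))² + 2951) = -2610*((-⅗)² + 2951) = -2610*(9/25 + 2951) = -2610*73784/25 = -38515248/5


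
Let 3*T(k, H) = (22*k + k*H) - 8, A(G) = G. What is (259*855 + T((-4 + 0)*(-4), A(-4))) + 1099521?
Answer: 3963178/3 ≈ 1.3211e+6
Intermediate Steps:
T(k, H) = -8/3 + 22*k/3 + H*k/3 (T(k, H) = ((22*k + k*H) - 8)/3 = ((22*k + H*k) - 8)/3 = (-8 + 22*k + H*k)/3 = -8/3 + 22*k/3 + H*k/3)
(259*855 + T((-4 + 0)*(-4), A(-4))) + 1099521 = (259*855 + (-8/3 + 22*((-4 + 0)*(-4))/3 + (⅓)*(-4)*((-4 + 0)*(-4)))) + 1099521 = (221445 + (-8/3 + 22*(-4*(-4))/3 + (⅓)*(-4)*(-4*(-4)))) + 1099521 = (221445 + (-8/3 + (22/3)*16 + (⅓)*(-4)*16)) + 1099521 = (221445 + (-8/3 + 352/3 - 64/3)) + 1099521 = (221445 + 280/3) + 1099521 = 664615/3 + 1099521 = 3963178/3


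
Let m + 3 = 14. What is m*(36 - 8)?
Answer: 308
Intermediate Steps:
m = 11 (m = -3 + 14 = 11)
m*(36 - 8) = 11*(36 - 8) = 11*28 = 308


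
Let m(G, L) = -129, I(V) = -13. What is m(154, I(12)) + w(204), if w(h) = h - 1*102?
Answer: -27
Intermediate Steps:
w(h) = -102 + h (w(h) = h - 102 = -102 + h)
m(154, I(12)) + w(204) = -129 + (-102 + 204) = -129 + 102 = -27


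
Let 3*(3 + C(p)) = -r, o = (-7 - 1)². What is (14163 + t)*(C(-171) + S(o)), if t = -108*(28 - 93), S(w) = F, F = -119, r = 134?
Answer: -3530500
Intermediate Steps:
o = 64 (o = (-8)² = 64)
S(w) = -119
C(p) = -143/3 (C(p) = -3 + (-1*134)/3 = -3 + (⅓)*(-134) = -3 - 134/3 = -143/3)
t = 7020 (t = -108*(-65) = 7020)
(14163 + t)*(C(-171) + S(o)) = (14163 + 7020)*(-143/3 - 119) = 21183*(-500/3) = -3530500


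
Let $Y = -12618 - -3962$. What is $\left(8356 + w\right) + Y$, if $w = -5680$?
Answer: $-5980$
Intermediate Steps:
$Y = -8656$ ($Y = -12618 + 3962 = -8656$)
$\left(8356 + w\right) + Y = \left(8356 - 5680\right) - 8656 = 2676 - 8656 = -5980$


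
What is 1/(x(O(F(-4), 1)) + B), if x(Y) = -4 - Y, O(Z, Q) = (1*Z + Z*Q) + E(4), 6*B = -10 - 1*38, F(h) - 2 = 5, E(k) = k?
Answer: -1/30 ≈ -0.033333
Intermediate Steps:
F(h) = 7 (F(h) = 2 + 5 = 7)
B = -8 (B = (-10 - 1*38)/6 = (-10 - 38)/6 = (1/6)*(-48) = -8)
O(Z, Q) = 4 + Z + Q*Z (O(Z, Q) = (1*Z + Z*Q) + 4 = (Z + Q*Z) + 4 = 4 + Z + Q*Z)
1/(x(O(F(-4), 1)) + B) = 1/((-4 - (4 + 7 + 1*7)) - 8) = 1/((-4 - (4 + 7 + 7)) - 8) = 1/((-4 - 1*18) - 8) = 1/((-4 - 18) - 8) = 1/(-22 - 8) = 1/(-30) = -1/30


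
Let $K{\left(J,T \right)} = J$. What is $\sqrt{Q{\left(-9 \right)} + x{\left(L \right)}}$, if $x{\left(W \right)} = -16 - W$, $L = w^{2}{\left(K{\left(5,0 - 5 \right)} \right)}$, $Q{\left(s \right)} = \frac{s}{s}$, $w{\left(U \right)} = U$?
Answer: $2 i \sqrt{10} \approx 6.3246 i$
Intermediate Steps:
$Q{\left(s \right)} = 1$
$L = 25$ ($L = 5^{2} = 25$)
$\sqrt{Q{\left(-9 \right)} + x{\left(L \right)}} = \sqrt{1 - 41} = \sqrt{-40} = 2 i \sqrt{10}$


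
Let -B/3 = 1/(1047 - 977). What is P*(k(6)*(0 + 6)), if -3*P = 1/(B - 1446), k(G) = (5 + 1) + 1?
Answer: 980/101223 ≈ 0.0096816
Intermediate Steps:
k(G) = 7 (k(G) = 6 + 1 = 7)
B = -3/70 (B = -3/(1047 - 977) = -3/70 ≈ -0.042857)
P = 70/303669 (P = -1/(3*(-3/70 - 1446)) = -1/(3*(-101223/70)) = -1/3*(-70/101223) = 70/303669 ≈ 0.00023051)
P*(k(6)*(0 + 6)) = 70*(7*(0 + 6))/303669 = 70*(7*6)/303669 = (70/303669)*42 = 980/101223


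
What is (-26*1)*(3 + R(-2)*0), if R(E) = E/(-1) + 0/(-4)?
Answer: -78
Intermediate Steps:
R(E) = -E (R(E) = E*(-1) + 0*(-¼) = -E + 0 = -E)
(-26*1)*(3 + R(-2)*0) = (-26*1)*(3 - 1*(-2)*0) = -26*(3 + 2*0) = -26*(3 + 0) = -26*3 = -78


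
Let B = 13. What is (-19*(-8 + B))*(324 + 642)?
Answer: -91770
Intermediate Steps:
(-19*(-8 + B))*(324 + 642) = (-19*(-8 + 13))*(324 + 642) = -19*5*966 = -95*966 = -91770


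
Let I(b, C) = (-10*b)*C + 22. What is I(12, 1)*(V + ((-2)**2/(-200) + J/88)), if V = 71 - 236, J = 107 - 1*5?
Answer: 8832103/550 ≈ 16058.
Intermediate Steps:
J = 102 (J = 107 - 5 = 102)
V = -165
I(b, C) = 22 - 10*C*b (I(b, C) = -10*C*b + 22 = 22 - 10*C*b)
I(12, 1)*(V + ((-2)**2/(-200) + J/88)) = (22 - 10*1*12)*(-165 + ((-2)**2/(-200) + 102/88)) = (22 - 120)*(-165 + (4*(-1/200) + 102*(1/88))) = -98*(-165 + (-1/50 + 51/44)) = -98*(-165 + 1253/1100) = -98*(-180247/1100) = 8832103/550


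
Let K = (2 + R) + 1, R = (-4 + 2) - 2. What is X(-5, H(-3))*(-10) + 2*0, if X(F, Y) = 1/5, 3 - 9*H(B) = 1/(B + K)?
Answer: -2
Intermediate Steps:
R = -4 (R = -2 - 2 = -4)
K = -1 (K = (2 - 4) + 1 = -2 + 1 = -1)
H(B) = ⅓ - 1/(9*(-1 + B)) (H(B) = ⅓ - 1/(9*(B - 1)) = ⅓ - 1/(9*(-1 + B)))
X(F, Y) = ⅕
X(-5, H(-3))*(-10) + 2*0 = (⅕)*(-10) + 2*0 = -2 + 0 = -2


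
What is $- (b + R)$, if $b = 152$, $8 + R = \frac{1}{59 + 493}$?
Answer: $- \frac{79489}{552} \approx -144.0$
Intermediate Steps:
$R = - \frac{4415}{552}$ ($R = -8 + \frac{1}{59 + 493} = -8 + \frac{1}{552} = - \frac{4415}{552} \approx -7.9982$)
$- (b + R) = - (152 - \frac{4415}{552}) = \left(-1\right) \frac{79489}{552} = - \frac{79489}{552}$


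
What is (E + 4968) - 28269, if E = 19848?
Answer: -3453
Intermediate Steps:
(E + 4968) - 28269 = (19848 + 4968) - 28269 = 24816 - 28269 = -3453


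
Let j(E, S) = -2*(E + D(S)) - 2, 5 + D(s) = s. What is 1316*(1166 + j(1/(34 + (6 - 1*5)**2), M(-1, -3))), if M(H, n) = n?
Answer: 7764024/5 ≈ 1.5528e+6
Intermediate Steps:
D(s) = -5 + s
j(E, S) = 8 - 2*E - 2*S (j(E, S) = -2*(E + (-5 + S)) - 2 = -2*(-5 + E + S) - 2 = (10 - 2*E - 2*S) - 2 = 8 - 2*E - 2*S)
1316*(1166 + j(1/(34 + (6 - 1*5)**2), M(-1, -3))) = 1316*(1166 + (8 - 2/(34 + (6 - 1*5)**2) - 2*(-3))) = 1316*(1166 + (8 - 2/(34 + (6 - 5)**2) + 6)) = 1316*(1166 + (8 - 2/(34 + 1**2) + 6)) = 1316*(1166 + (8 - 2/(34 + 1) + 6)) = 1316*(1166 + (8 - 2/35 + 6)) = 1316*(1166 + 488/35) = 1316*(41298/35) = 7764024/5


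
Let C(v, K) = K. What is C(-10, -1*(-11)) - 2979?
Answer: -2968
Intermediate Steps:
C(-10, -1*(-11)) - 2979 = -1*(-11) - 2979 = 11 - 2979 = -2968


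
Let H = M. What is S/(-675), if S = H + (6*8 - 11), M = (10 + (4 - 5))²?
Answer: -118/675 ≈ -0.17481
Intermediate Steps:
M = 81 (M = (10 - 1)² = 9² = 81)
H = 81
S = 118 (S = 81 + (6*8 - 11) = 81 + (48 - 11) = 81 + 37 = 118)
S/(-675) = 118/(-675) = 118*(-1/675) = -118/675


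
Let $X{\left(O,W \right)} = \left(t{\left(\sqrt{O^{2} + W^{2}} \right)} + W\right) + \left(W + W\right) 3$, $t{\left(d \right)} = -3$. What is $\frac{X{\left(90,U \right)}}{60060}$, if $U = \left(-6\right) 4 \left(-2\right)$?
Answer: $\frac{111}{20020} \approx 0.0055445$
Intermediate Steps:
$U = 48$ ($U = \left(-24\right) \left(-2\right) = 48$)
$X{\left(O,W \right)} = -3 + 7 W$ ($X{\left(O,W \right)} = \left(-3 + W\right) + \left(W + W\right) 3 = \left(-3 + W\right) + 2 W 3 = \left(-3 + W\right) + 6 W = -3 + 7 W$)
$\frac{X{\left(90,U \right)}}{60060} = \frac{-3 + 7 \cdot 48}{60060} = \left(-3 + 336\right) \frac{1}{60060} = 333 \cdot \frac{1}{60060} = \frac{111}{20020}$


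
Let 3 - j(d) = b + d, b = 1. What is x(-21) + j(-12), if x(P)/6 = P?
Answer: -112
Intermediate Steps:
x(P) = 6*P
j(d) = 2 - d (j(d) = 3 - (1 + d) = 3 + (-1 - d) = 2 - d)
x(-21) + j(-12) = 6*(-21) + (2 - 1*(-12)) = -126 + (2 + 12) = -126 + 14 = -112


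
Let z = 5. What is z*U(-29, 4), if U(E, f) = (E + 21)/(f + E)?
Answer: 8/5 ≈ 1.6000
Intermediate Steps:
U(E, f) = (21 + E)/(E + f)
z*U(-29, 4) = 5*((21 - 29)/(-29 + 4)) = 5*(-8/(-25)) = 5*(-1/25*(-8)) = 5*(8/25) = 8/5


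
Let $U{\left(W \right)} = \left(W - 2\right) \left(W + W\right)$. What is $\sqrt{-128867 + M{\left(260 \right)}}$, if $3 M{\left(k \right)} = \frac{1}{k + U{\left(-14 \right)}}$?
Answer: $\frac{i \sqrt{16149096913}}{354} \approx 358.98 i$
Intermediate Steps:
$U{\left(W \right)} = 2 W \left(-2 + W\right)$ ($U{\left(W \right)} = \left(-2 + W\right) 2 W = 2 W \left(-2 + W\right)$)
$M{\left(k \right)} = \frac{1}{3 \left(448 + k\right)}$ ($M{\left(k \right)} = \frac{1}{3 \left(k + 2 \left(-14\right) \left(-2 - 14\right)\right)} = \frac{1}{3 \left(k + 2 \left(-14\right) \left(-16\right)\right)} = \frac{1}{3 \left(k + 448\right)} = \frac{1}{3 \left(448 + k\right)}$)
$\sqrt{-128867 + M{\left(260 \right)}} = \sqrt{-128867 + \frac{1}{3 \left(448 + 260\right)}} = \sqrt{-128867 + \frac{1}{3 \cdot 708}} = \sqrt{-128867 + \frac{1}{3} \cdot \frac{1}{708}} = \sqrt{-128867 + \frac{1}{2124}} = \sqrt{- \frac{273713507}{2124}} = \frac{i \sqrt{16149096913}}{354}$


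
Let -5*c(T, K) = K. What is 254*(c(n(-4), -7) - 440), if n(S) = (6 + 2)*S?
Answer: -557022/5 ≈ -1.1140e+5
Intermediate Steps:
n(S) = 8*S
c(T, K) = -K/5
254*(c(n(-4), -7) - 440) = 254*(-1/5*(-7) - 440) = 254*(7/5 - 440) = 254*(-2193/5) = -557022/5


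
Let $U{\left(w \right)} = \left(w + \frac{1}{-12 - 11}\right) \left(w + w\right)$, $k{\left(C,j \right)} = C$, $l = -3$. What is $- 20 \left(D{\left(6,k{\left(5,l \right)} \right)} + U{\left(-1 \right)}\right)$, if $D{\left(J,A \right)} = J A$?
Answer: $- \frac{14760}{23} \approx -641.74$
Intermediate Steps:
$U{\left(w \right)} = 2 w \left(- \frac{1}{23} + w\right)$ ($U{\left(w \right)} = \left(w + \frac{1}{-23}\right) 2 w = \left(w - \frac{1}{23}\right) 2 w = \left(- \frac{1}{23} + w\right) 2 w = 2 w \left(- \frac{1}{23} + w\right)$)
$D{\left(J,A \right)} = A J$
$- 20 \left(D{\left(6,k{\left(5,l \right)} \right)} + U{\left(-1 \right)}\right) = - 20 \left(5 \cdot 6 + \frac{2}{23} \left(-1\right) \left(-1 + 23 \left(-1\right)\right)\right) = - 20 \left(30 + \frac{2}{23} \left(-1\right) \left(-1 - 23\right)\right) = - 20 \left(30 + \frac{2}{23} \left(-1\right) \left(-24\right)\right) = - 20 \left(30 + \frac{48}{23}\right) = \left(-20\right) \frac{738}{23} = - \frac{14760}{23}$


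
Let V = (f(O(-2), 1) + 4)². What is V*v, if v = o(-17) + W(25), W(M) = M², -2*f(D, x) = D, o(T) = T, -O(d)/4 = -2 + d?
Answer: 9728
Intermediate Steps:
O(d) = 8 - 4*d (O(d) = -4*(-2 + d) = 8 - 4*d)
f(D, x) = -D/2
V = 16 (V = (-(8 - 4*(-2))/2 + 4)² = (-(8 + 8)/2 + 4)² = (-½*16 + 4)² = (-8 + 4)² = (-4)² = 16)
v = 608 (v = -17 + 25² = -17 + 625 = 608)
V*v = 16*608 = 9728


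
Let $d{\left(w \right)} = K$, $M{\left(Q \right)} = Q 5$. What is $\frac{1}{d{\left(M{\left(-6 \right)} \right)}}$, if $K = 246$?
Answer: $\frac{1}{246} \approx 0.004065$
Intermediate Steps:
$M{\left(Q \right)} = 5 Q$
$d{\left(w \right)} = 246$
$\frac{1}{d{\left(M{\left(-6 \right)} \right)}} = \frac{1}{246}$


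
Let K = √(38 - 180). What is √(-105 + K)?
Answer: √(-105 + I*√142) ≈ 0.58053 + 10.263*I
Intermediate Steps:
K = I*√142 (K = √(-142) = I*√142 ≈ 11.916*I)
√(-105 + K) = √(-105 + I*√142)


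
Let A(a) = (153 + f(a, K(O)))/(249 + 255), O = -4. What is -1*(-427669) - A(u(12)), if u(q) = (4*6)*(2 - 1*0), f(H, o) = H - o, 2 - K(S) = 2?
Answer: 71848325/168 ≈ 4.2767e+5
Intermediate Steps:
K(S) = 0 (K(S) = 2 - 1*2 = 2 - 2 = 0)
u(q) = 48 (u(q) = 24*(2 + 0) = 24*2 = 48)
A(a) = 17/56 + a/504 (A(a) = (153 + (a - 1*0))/(249 + 255) = (153 + (a + 0))/504 = (153 + a)*(1/504) = 17/56 + a/504)
-1*(-427669) - A(u(12)) = -1*(-427669) - (17/56 + (1/504)*48) = 427669 - (17/56 + 2/21) = 427669 - 1*67/168 = 427669 - 67/168 = 71848325/168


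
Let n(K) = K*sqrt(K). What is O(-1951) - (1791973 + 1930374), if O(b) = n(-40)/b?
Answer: -3722347 + 80*I*sqrt(10)/1951 ≈ -3.7223e+6 + 0.12967*I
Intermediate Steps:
n(K) = K**(3/2)
O(b) = -80*I*sqrt(10)/b (O(b) = (-40)**(3/2)/b = (-80*I*sqrt(10))/b = -80*I*sqrt(10)/b)
O(-1951) - (1791973 + 1930374) = -80*I*sqrt(10)/(-1951) - (1791973 + 1930374) = -80*I*sqrt(10)*(-1/1951) - 1*3722347 = 80*I*sqrt(10)/1951 - 3722347 = -3722347 + 80*I*sqrt(10)/1951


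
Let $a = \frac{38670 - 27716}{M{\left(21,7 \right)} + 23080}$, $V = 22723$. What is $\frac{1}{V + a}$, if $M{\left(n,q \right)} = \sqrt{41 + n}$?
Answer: $\frac{6052242238347}{137527972837296619} + \frac{5477 \sqrt{62}}{137527972837296619} \approx 4.4007 \cdot 10^{-5}$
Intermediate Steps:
$a = \frac{10954}{23080 + \sqrt{62}}$ ($a = \frac{38670 - 27716}{\sqrt{41 + 21} + 23080} = \frac{10954}{\sqrt{62} + 23080} = \frac{10954}{23080 + \sqrt{62}} \approx 0.47445$)
$\frac{1}{V + a} = \frac{1}{22723 + \left(\frac{126409160}{266343169} - \frac{5477 \sqrt{62}}{266343169}\right)} = \frac{1}{\frac{6052242238347}{266343169} - \frac{5477 \sqrt{62}}{266343169}}$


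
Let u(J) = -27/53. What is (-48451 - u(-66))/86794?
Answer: -1283938/2300041 ≈ -0.55822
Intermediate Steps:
u(J) = -27/53 (u(J) = -27*1/53 = -27/53)
(-48451 - u(-66))/86794 = (-48451 - 1*(-27/53))/86794 = (-48451 + 27/53)*(1/86794) = -2567876/53*1/86794 = -1283938/2300041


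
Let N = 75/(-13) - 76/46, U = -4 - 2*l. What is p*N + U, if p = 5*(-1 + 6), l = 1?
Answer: -57269/299 ≈ -191.54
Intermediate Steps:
U = -6 (U = -4 - 2*1 = -4 - 2 = -6)
p = 25 (p = 5*5 = 25)
N = -2219/299 (N = 75*(-1/13) - 76*1/46 = -75/13 - 38/23 = -2219/299 ≈ -7.4214)
p*N + U = 25*(-2219/299) - 6 = -55475/299 - 6 = -57269/299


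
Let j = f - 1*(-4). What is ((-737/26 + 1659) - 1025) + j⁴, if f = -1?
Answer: 17853/26 ≈ 686.65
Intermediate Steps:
j = 3 (j = -1 - 1*(-4) = -1 + 4 = 3)
((-737/26 + 1659) - 1025) + j⁴ = ((-737/26 + 1659) - 1025) + 3⁴ = ((-737*1/26 + 1659) - 1025) + 81 = ((-737/26 + 1659) - 1025) + 81 = (42397/26 - 1025) + 81 = 15747/26 + 81 = 17853/26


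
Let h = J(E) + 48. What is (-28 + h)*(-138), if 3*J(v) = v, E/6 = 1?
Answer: -3036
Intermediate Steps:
E = 6 (E = 6*1 = 6)
J(v) = v/3
h = 50 (h = (⅓)*6 + 48 = 2 + 48 = 50)
(-28 + h)*(-138) = (-28 + 50)*(-138) = 22*(-138) = -3036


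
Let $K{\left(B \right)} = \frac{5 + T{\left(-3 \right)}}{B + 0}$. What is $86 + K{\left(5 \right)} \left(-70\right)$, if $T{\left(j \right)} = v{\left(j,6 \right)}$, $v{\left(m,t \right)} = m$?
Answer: $58$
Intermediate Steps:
$T{\left(j \right)} = j$
$K{\left(B \right)} = \frac{2}{B}$ ($K{\left(B \right)} = \frac{5 - 3}{B + 0} = \frac{2}{B}$)
$86 + K{\left(5 \right)} \left(-70\right) = 86 + \frac{2}{5} \left(-70\right) = 86 - 28 = 58$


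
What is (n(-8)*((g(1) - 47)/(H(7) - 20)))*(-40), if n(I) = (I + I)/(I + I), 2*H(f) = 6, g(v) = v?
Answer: -1840/17 ≈ -108.24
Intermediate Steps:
H(f) = 3 (H(f) = (½)*6 = 3)
n(I) = 1 (n(I) = (2*I)/((2*I)) = (2*I)*(1/(2*I)) = 1)
(n(-8)*((g(1) - 47)/(H(7) - 20)))*(-40) = (1*((1 - 47)/(3 - 20)))*(-40) = (1*(-46/(-17)))*(-40) = (1*(-46*(-1/17)))*(-40) = (1*(46/17))*(-40) = (46/17)*(-40) = -1840/17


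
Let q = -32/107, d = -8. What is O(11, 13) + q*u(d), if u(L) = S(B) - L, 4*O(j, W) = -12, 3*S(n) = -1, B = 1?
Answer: -1699/321 ≈ -5.2928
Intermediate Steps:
S(n) = -⅓ (S(n) = (⅓)*(-1) = -⅓)
O(j, W) = -3 (O(j, W) = (¼)*(-12) = -3)
u(L) = -⅓ - L
q = -32/107 (q = -32*1/107 = -32/107 ≈ -0.29907)
O(11, 13) + q*u(d) = -3 - 32*(-⅓ - 1*(-8))/107 = -3 - 32*(-⅓ + 8)/107 = -3 - 32/107*23/3 = -3 - 736/321 = -1699/321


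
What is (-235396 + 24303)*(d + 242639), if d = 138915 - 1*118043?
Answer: -55625327523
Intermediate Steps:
d = 20872 (d = 138915 - 118043 = 20872)
(-235396 + 24303)*(d + 242639) = (-235396 + 24303)*(20872 + 242639) = -211093*263511 = -55625327523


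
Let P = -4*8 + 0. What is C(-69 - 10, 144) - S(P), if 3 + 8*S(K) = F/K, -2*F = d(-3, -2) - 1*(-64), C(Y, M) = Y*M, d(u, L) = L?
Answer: -2912191/256 ≈ -11376.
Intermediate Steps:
C(Y, M) = M*Y
F = -31 (F = -(-2 - 1*(-64))/2 = -(-2 + 64)/2 = -½*62 = -31)
P = -32 (P = -32 + 0 = -32)
S(K) = -3/8 - 31/(8*K) (S(K) = -3/8 + (-31/K)/8 = -3/8 - 31/(8*K))
C(-69 - 10, 144) - S(P) = 144*(-69 - 10) - (-31 - 3*(-32))/(8*(-32)) = 144*(-79) - (-1)*(-31 + 96)/(8*32) = -11376 - (-1)*65/(8*32) = -11376 - 1*(-65/256) = -11376 + 65/256 = -2912191/256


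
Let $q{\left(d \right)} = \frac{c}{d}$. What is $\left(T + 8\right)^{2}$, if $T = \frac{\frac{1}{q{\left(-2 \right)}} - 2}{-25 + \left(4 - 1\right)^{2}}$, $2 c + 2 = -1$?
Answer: $\frac{37249}{576} \approx 64.668$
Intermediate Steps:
$c = - \frac{3}{2}$ ($c = -1 + \frac{1}{2} \left(-1\right) = -1 - \frac{1}{2} = - \frac{3}{2} \approx -1.5$)
$q{\left(d \right)} = - \frac{3}{2 d}$
$T = \frac{1}{24}$ ($T = \frac{\frac{1}{\left(- \frac{3}{2}\right) \frac{1}{-2}} - 2}{-25 + \left(4 - 1\right)^{2}} = \frac{\frac{1}{\left(- \frac{3}{2}\right) \left(- \frac{1}{2}\right)} - 2}{-25 + 3^{2}} = \frac{\frac{1}{\frac{3}{4}} - 2}{-25 + 9} = \frac{\frac{4}{3} - 2}{-16} = \left(- \frac{2}{3}\right) \left(- \frac{1}{16}\right) = \frac{1}{24} \approx 0.041667$)
$\left(T + 8\right)^{2} = \left(\frac{1}{24} + 8\right)^{2} = \left(\frac{193}{24}\right)^{2} = \frac{37249}{576}$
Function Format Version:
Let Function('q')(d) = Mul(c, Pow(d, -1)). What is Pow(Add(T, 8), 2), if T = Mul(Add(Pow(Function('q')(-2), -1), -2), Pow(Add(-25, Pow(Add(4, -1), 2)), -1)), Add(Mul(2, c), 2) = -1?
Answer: Rational(37249, 576) ≈ 64.668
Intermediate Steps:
c = Rational(-3, 2) (c = Add(-1, Mul(Rational(1, 2), -1)) = Add(-1, Rational(-1, 2)) = Rational(-3, 2) ≈ -1.5000)
Function('q')(d) = Mul(Rational(-3, 2), Pow(d, -1))
T = Rational(1, 24) (T = Mul(Add(Pow(Mul(Rational(-3, 2), Pow(-2, -1)), -1), -2), Pow(Add(-25, Pow(Add(4, -1), 2)), -1)) = Mul(Add(Pow(Mul(Rational(-3, 2), Rational(-1, 2)), -1), -2), Pow(Add(-25, Pow(3, 2)), -1)) = Mul(Add(Pow(Rational(3, 4), -1), -2), Pow(Add(-25, 9), -1)) = Mul(Add(Rational(4, 3), -2), Pow(-16, -1)) = Mul(Rational(-2, 3), Rational(-1, 16)) = Rational(1, 24) ≈ 0.041667)
Pow(Add(T, 8), 2) = Pow(Add(Rational(1, 24), 8), 2) = Pow(Rational(193, 24), 2) = Rational(37249, 576)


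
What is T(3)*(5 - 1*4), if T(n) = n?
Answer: 3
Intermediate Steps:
T(3)*(5 - 1*4) = 3*(5 - 1*4) = 3*(5 - 4) = 3*1 = 3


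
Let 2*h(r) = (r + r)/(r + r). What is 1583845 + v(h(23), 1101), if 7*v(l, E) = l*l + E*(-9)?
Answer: 44308025/28 ≈ 1.5824e+6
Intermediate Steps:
h(r) = 1/2 (h(r) = ((r + r)/(r + r))/2 = ((2*r)/((2*r)))/2 = ((2*r)*(1/(2*r)))/2 = (1/2)*1 = 1/2)
v(l, E) = -9*E/7 + l**2/7 (v(l, E) = (l*l + E*(-9))/7 = (l**2 - 9*E)/7 = -9*E/7 + l**2/7)
1583845 + v(h(23), 1101) = 1583845 + (-9/7*1101 + (1/2)**2/7) = 1583845 + (-9909/7 + (1/7)*(1/4)) = 1583845 + (-9909/7 + 1/28) = 1583845 - 39635/28 = 44308025/28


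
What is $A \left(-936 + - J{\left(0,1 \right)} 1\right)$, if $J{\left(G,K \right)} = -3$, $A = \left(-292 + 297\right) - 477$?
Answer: $440376$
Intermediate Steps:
$A = -472$ ($A = 5 - 477 = -472$)
$A \left(-936 + - J{\left(0,1 \right)} 1\right) = - 472 \left(-936 + \left(-1\right) \left(-3\right) 1\right) = - 472 \left(-936 + 3 \cdot 1\right) = - 472 \left(-936 + 3\right) = \left(-472\right) \left(-933\right) = 440376$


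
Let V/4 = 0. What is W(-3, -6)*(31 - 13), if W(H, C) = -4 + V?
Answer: -72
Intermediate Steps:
V = 0 (V = 4*0 = 0)
W(H, C) = -4 (W(H, C) = -4 + 0 = -4)
W(-3, -6)*(31 - 13) = -4*(31 - 13) = -4*18 = -72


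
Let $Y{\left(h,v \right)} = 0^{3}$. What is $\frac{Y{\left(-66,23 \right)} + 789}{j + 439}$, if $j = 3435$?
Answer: $\frac{789}{3874} \approx 0.20367$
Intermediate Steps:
$Y{\left(h,v \right)} = 0$
$\frac{Y{\left(-66,23 \right)} + 789}{j + 439} = \frac{0 + 789}{3435 + 439} = \frac{789}{3874}$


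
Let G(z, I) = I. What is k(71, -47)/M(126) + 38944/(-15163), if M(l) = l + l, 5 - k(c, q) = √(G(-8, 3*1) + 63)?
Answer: -9738073/3821076 - √66/252 ≈ -2.5808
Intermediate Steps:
k(c, q) = 5 - √66 (k(c, q) = 5 - √(3*1 + 63) = 5 - √(3 + 63) = 5 - √66)
M(l) = 2*l
k(71, -47)/M(126) + 38944/(-15163) = (5 - √66)/((2*126)) + 38944/(-15163) = (5 - √66)/252 + 38944*(-1/15163) = (5 - √66)*(1/252) - 38944/15163 = (5/252 - √66/252) - 38944/15163 = -9738073/3821076 - √66/252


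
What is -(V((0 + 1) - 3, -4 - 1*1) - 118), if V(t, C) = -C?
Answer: 113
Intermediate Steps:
-(V((0 + 1) - 3, -4 - 1*1) - 118) = -(-(-4 - 1*1) - 118) = -(-(-4 - 1) - 118) = -(-1*(-5) - 118) = -(5 - 118) = -1*(-113) = 113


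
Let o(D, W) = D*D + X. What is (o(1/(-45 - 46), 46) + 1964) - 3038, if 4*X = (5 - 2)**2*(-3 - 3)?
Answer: -18011173/16562 ≈ -1087.5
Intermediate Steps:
X = -27/2 (X = ((5 - 2)**2*(-3 - 3))/4 = (3**2*(-6))/4 = (9*(-6))/4 = (1/4)*(-54) = -27/2 ≈ -13.500)
o(D, W) = -27/2 + D**2 (o(D, W) = D*D - 27/2 = D**2 - 27/2 = -27/2 + D**2)
(o(1/(-45 - 46), 46) + 1964) - 3038 = ((-27/2 + (1/(-45 - 46))**2) + 1964) - 3038 = ((-27/2 + (1/(-91))**2) + 1964) - 3038 = ((-27/2 + (-1/91)**2) + 1964) - 3038 = ((-27/2 + 1/8281) + 1964) - 3038 = (-223585/16562 + 1964) - 3038 = 32304183/16562 - 3038 = -18011173/16562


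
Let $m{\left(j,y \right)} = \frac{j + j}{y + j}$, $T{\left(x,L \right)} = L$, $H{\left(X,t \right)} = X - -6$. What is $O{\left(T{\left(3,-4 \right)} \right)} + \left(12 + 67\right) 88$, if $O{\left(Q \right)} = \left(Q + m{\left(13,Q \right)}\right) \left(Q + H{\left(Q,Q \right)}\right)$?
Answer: $\frac{62588}{9} \approx 6954.2$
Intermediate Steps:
$H{\left(X,t \right)} = 6 + X$ ($H{\left(X,t \right)} = X + 6 = 6 + X$)
$m{\left(j,y \right)} = \frac{2 j}{j + y}$
$O{\left(Q \right)} = \left(6 + 2 Q\right) \left(Q + \frac{26}{13 + Q}\right)$ ($O{\left(Q \right)} = \left(Q + 2 \cdot 13 \frac{1}{13 + Q}\right) \left(Q + \left(6 + Q\right)\right) = \left(Q + \frac{26}{13 + Q}\right) \left(6 + 2 Q\right) = \left(6 + 2 Q\right) \left(Q + \frac{26}{13 + Q}\right)$)
$O{\left(T{\left(3,-4 \right)} \right)} + \left(12 + 67\right) 88 = \frac{2 \left(78 + 26 \left(-4\right) - 4 \left(3 - 4\right) \left(13 - 4\right)\right)}{13 - 4} + \left(12 + 67\right) 88 = \frac{2 \left(78 - 104 - \left(-4\right) 9\right)}{9} + 79 \cdot 88 = 2 \cdot \frac{1}{9} \left(78 - 104 + 36\right) + 6952 = 2 \cdot \frac{1}{9} \cdot 10 + 6952 = \frac{20}{9} + 6952 = \frac{62588}{9}$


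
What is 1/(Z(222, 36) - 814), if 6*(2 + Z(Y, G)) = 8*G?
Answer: -1/768 ≈ -0.0013021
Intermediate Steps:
Z(Y, G) = -2 + 4*G/3 (Z(Y, G) = -2 + (8*G)/6 = -2 + 4*G/3)
1/(Z(222, 36) - 814) = 1/((-2 + (4/3)*36) - 814) = 1/((-2 + 48) - 814) = 1/(46 - 814) = 1/(-768) = -1/768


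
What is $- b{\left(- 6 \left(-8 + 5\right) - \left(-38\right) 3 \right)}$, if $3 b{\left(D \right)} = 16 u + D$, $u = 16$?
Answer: $- \frac{388}{3} \approx -129.33$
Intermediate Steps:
$b{\left(D \right)} = \frac{256}{3} + \frac{D}{3}$ ($b{\left(D \right)} = \frac{16 \cdot 16 + D}{3} = \frac{256 + D}{3} = \frac{256}{3} + \frac{D}{3}$)
$- b{\left(- 6 \left(-8 + 5\right) - \left(-38\right) 3 \right)} = - (\frac{256}{3} + \frac{- 6 \left(-8 + 5\right) - \left(-38\right) 3}{3}) = - (\frac{256}{3} + \frac{\left(-6\right) \left(-3\right) - -114}{3}) = - (\frac{256}{3} + \frac{18 + 114}{3}) = - (\frac{256}{3} + \frac{1}{3} \cdot 132) = - (\frac{256}{3} + 44) = \left(-1\right) \frac{388}{3} = - \frac{388}{3}$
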